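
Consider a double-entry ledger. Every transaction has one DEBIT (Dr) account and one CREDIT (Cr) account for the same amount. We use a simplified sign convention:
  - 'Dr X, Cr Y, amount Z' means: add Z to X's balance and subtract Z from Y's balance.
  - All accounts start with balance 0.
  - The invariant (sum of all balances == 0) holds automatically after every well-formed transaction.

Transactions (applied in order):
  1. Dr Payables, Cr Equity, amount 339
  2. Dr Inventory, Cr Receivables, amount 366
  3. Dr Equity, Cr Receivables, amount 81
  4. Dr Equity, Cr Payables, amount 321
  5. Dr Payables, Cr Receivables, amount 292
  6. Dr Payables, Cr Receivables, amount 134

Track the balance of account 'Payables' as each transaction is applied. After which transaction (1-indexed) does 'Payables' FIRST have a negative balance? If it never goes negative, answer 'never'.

After txn 1: Payables=339
After txn 2: Payables=339
After txn 3: Payables=339
After txn 4: Payables=18
After txn 5: Payables=310
After txn 6: Payables=444

Answer: never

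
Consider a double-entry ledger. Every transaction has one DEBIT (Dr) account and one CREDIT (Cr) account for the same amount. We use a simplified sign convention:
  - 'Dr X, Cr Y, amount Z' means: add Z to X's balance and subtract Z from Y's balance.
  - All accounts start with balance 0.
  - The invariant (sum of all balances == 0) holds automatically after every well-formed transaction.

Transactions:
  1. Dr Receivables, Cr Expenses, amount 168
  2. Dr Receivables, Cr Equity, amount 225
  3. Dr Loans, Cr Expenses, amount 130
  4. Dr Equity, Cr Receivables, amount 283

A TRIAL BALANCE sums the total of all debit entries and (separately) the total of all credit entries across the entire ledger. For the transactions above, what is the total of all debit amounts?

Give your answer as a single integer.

Txn 1: debit+=168
Txn 2: debit+=225
Txn 3: debit+=130
Txn 4: debit+=283
Total debits = 806

Answer: 806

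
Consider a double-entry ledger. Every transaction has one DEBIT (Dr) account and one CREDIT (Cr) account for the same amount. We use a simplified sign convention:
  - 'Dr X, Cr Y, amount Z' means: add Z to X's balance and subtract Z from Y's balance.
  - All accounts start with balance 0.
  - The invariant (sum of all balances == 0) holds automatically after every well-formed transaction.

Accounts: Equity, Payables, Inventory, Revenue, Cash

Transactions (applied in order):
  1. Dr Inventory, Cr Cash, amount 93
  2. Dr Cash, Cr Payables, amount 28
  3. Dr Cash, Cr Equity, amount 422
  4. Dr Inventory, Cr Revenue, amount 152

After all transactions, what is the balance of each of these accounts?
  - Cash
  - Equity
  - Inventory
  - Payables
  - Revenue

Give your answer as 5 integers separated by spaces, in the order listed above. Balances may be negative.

Answer: 357 -422 245 -28 -152

Derivation:
After txn 1 (Dr Inventory, Cr Cash, amount 93): Cash=-93 Inventory=93
After txn 2 (Dr Cash, Cr Payables, amount 28): Cash=-65 Inventory=93 Payables=-28
After txn 3 (Dr Cash, Cr Equity, amount 422): Cash=357 Equity=-422 Inventory=93 Payables=-28
After txn 4 (Dr Inventory, Cr Revenue, amount 152): Cash=357 Equity=-422 Inventory=245 Payables=-28 Revenue=-152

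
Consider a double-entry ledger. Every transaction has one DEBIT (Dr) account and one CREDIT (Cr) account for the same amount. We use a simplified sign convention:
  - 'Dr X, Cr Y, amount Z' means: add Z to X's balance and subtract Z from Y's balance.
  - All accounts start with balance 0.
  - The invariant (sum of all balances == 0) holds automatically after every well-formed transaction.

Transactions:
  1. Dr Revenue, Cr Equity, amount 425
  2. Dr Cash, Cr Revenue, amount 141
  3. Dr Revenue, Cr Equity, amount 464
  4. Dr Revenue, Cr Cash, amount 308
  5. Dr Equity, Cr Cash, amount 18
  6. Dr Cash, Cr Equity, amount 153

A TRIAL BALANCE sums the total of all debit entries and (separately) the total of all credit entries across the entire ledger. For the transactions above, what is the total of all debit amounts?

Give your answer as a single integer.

Txn 1: debit+=425
Txn 2: debit+=141
Txn 3: debit+=464
Txn 4: debit+=308
Txn 5: debit+=18
Txn 6: debit+=153
Total debits = 1509

Answer: 1509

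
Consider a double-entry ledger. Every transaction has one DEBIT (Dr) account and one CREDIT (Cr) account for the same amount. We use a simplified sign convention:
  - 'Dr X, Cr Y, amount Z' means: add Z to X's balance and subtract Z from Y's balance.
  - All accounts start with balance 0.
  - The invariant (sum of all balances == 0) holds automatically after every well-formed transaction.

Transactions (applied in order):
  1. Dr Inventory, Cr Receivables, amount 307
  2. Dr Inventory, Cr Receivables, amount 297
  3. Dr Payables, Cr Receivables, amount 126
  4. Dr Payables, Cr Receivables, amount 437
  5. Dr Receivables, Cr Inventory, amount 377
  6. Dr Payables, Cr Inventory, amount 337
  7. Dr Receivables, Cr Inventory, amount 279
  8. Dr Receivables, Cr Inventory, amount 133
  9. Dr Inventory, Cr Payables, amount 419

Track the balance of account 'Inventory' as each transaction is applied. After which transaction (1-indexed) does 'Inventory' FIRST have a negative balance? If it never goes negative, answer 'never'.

Answer: 6

Derivation:
After txn 1: Inventory=307
After txn 2: Inventory=604
After txn 3: Inventory=604
After txn 4: Inventory=604
After txn 5: Inventory=227
After txn 6: Inventory=-110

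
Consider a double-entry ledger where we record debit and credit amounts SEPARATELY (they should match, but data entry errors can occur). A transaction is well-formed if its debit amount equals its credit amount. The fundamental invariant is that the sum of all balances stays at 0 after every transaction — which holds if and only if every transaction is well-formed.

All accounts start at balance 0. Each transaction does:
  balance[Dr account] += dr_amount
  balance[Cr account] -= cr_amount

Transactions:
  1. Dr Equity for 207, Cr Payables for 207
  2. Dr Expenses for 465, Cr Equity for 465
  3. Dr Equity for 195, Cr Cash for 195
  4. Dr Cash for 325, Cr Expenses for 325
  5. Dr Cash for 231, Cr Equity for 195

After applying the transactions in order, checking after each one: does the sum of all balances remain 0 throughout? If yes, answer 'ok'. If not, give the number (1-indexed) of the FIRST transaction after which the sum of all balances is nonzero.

Answer: 5

Derivation:
After txn 1: dr=207 cr=207 sum_balances=0
After txn 2: dr=465 cr=465 sum_balances=0
After txn 3: dr=195 cr=195 sum_balances=0
After txn 4: dr=325 cr=325 sum_balances=0
After txn 5: dr=231 cr=195 sum_balances=36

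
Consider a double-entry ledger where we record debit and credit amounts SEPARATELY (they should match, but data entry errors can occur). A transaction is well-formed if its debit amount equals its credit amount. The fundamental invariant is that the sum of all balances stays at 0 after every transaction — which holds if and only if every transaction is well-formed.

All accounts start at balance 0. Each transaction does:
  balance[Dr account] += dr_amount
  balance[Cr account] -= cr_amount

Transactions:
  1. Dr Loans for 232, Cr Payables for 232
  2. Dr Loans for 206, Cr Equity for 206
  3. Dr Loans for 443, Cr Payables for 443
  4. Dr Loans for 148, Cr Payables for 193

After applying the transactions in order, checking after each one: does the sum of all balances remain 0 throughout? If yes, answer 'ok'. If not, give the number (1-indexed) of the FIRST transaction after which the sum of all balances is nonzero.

After txn 1: dr=232 cr=232 sum_balances=0
After txn 2: dr=206 cr=206 sum_balances=0
After txn 3: dr=443 cr=443 sum_balances=0
After txn 4: dr=148 cr=193 sum_balances=-45

Answer: 4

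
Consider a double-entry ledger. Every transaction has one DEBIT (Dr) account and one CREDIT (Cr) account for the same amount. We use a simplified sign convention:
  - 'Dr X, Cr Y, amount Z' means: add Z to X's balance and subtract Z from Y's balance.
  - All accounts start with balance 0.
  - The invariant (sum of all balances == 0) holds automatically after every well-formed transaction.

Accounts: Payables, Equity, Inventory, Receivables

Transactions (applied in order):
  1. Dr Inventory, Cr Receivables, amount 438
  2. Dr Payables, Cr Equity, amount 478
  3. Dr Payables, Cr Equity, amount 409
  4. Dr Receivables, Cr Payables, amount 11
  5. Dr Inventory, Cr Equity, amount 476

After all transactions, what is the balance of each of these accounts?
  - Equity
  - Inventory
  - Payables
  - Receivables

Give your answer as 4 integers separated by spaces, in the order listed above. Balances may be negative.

Answer: -1363 914 876 -427

Derivation:
After txn 1 (Dr Inventory, Cr Receivables, amount 438): Inventory=438 Receivables=-438
After txn 2 (Dr Payables, Cr Equity, amount 478): Equity=-478 Inventory=438 Payables=478 Receivables=-438
After txn 3 (Dr Payables, Cr Equity, amount 409): Equity=-887 Inventory=438 Payables=887 Receivables=-438
After txn 4 (Dr Receivables, Cr Payables, amount 11): Equity=-887 Inventory=438 Payables=876 Receivables=-427
After txn 5 (Dr Inventory, Cr Equity, amount 476): Equity=-1363 Inventory=914 Payables=876 Receivables=-427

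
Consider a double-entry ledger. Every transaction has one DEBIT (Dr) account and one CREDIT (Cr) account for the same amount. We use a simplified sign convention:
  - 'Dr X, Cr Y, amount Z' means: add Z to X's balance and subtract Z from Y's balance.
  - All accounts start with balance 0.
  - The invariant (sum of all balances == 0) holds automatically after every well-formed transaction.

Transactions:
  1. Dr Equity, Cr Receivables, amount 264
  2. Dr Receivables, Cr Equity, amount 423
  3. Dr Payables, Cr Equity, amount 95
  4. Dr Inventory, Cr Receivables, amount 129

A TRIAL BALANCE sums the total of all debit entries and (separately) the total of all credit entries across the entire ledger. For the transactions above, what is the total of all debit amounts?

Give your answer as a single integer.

Answer: 911

Derivation:
Txn 1: debit+=264
Txn 2: debit+=423
Txn 3: debit+=95
Txn 4: debit+=129
Total debits = 911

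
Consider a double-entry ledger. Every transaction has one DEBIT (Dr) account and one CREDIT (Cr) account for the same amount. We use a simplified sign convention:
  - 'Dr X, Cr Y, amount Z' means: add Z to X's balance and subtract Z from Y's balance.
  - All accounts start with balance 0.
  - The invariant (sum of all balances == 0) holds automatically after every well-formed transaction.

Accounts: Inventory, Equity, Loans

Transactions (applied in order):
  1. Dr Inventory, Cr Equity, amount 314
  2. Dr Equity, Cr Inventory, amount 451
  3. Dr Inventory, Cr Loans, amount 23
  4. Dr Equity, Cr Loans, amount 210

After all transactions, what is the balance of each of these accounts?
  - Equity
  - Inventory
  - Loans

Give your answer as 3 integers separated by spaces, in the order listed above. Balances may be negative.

Answer: 347 -114 -233

Derivation:
After txn 1 (Dr Inventory, Cr Equity, amount 314): Equity=-314 Inventory=314
After txn 2 (Dr Equity, Cr Inventory, amount 451): Equity=137 Inventory=-137
After txn 3 (Dr Inventory, Cr Loans, amount 23): Equity=137 Inventory=-114 Loans=-23
After txn 4 (Dr Equity, Cr Loans, amount 210): Equity=347 Inventory=-114 Loans=-233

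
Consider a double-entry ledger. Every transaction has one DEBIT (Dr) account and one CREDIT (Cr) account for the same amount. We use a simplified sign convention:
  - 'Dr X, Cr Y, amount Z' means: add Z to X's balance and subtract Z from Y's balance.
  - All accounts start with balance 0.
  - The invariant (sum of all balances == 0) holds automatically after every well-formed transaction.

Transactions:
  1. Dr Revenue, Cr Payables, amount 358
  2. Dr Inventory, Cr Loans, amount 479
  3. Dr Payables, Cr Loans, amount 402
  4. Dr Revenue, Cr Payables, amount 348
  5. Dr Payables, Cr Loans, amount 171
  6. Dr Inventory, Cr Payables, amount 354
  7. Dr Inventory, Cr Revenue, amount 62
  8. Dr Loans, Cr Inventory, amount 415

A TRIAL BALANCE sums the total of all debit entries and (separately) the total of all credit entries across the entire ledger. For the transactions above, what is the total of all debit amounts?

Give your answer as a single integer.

Txn 1: debit+=358
Txn 2: debit+=479
Txn 3: debit+=402
Txn 4: debit+=348
Txn 5: debit+=171
Txn 6: debit+=354
Txn 7: debit+=62
Txn 8: debit+=415
Total debits = 2589

Answer: 2589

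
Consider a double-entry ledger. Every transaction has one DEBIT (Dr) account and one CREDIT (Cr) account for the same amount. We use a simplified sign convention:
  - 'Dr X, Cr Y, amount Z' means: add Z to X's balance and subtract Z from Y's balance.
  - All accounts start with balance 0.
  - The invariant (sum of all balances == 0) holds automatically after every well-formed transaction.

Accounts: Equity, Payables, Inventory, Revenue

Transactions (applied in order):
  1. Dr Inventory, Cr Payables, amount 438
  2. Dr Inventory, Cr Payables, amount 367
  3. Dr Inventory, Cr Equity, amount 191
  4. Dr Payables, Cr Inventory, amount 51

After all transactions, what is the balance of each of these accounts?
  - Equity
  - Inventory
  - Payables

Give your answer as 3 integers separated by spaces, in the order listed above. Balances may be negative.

Answer: -191 945 -754

Derivation:
After txn 1 (Dr Inventory, Cr Payables, amount 438): Inventory=438 Payables=-438
After txn 2 (Dr Inventory, Cr Payables, amount 367): Inventory=805 Payables=-805
After txn 3 (Dr Inventory, Cr Equity, amount 191): Equity=-191 Inventory=996 Payables=-805
After txn 4 (Dr Payables, Cr Inventory, amount 51): Equity=-191 Inventory=945 Payables=-754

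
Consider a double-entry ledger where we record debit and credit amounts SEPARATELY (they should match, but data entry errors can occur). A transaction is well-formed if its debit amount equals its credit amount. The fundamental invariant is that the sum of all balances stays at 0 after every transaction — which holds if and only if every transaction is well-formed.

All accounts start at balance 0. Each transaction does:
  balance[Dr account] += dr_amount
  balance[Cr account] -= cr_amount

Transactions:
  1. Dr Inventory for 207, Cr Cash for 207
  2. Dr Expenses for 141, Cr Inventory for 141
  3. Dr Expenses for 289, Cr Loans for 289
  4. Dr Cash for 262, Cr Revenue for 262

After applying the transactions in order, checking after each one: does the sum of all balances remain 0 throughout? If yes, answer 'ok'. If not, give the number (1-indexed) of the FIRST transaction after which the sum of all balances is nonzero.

After txn 1: dr=207 cr=207 sum_balances=0
After txn 2: dr=141 cr=141 sum_balances=0
After txn 3: dr=289 cr=289 sum_balances=0
After txn 4: dr=262 cr=262 sum_balances=0

Answer: ok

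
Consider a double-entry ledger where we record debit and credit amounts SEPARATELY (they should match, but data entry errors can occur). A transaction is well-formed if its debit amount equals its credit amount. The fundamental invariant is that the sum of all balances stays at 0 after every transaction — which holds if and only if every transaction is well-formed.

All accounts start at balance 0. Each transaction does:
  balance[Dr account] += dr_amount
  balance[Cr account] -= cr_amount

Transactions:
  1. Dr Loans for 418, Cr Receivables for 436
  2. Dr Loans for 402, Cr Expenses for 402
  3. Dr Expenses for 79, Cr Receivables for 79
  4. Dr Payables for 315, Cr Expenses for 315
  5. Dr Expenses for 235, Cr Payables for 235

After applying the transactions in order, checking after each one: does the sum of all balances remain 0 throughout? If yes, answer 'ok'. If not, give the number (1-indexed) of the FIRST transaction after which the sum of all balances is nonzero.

Answer: 1

Derivation:
After txn 1: dr=418 cr=436 sum_balances=-18
After txn 2: dr=402 cr=402 sum_balances=-18
After txn 3: dr=79 cr=79 sum_balances=-18
After txn 4: dr=315 cr=315 sum_balances=-18
After txn 5: dr=235 cr=235 sum_balances=-18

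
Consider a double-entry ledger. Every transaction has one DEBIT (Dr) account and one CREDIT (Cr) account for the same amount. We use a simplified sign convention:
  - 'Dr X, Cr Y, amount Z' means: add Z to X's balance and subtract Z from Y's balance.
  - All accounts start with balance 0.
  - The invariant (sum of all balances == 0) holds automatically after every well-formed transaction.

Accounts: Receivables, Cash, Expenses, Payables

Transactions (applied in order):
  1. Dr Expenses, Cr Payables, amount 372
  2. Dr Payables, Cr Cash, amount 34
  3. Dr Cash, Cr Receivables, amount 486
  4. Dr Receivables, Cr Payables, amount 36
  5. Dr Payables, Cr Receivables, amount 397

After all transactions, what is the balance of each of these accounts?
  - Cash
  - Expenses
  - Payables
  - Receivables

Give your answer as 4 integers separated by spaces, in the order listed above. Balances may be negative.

Answer: 452 372 23 -847

Derivation:
After txn 1 (Dr Expenses, Cr Payables, amount 372): Expenses=372 Payables=-372
After txn 2 (Dr Payables, Cr Cash, amount 34): Cash=-34 Expenses=372 Payables=-338
After txn 3 (Dr Cash, Cr Receivables, amount 486): Cash=452 Expenses=372 Payables=-338 Receivables=-486
After txn 4 (Dr Receivables, Cr Payables, amount 36): Cash=452 Expenses=372 Payables=-374 Receivables=-450
After txn 5 (Dr Payables, Cr Receivables, amount 397): Cash=452 Expenses=372 Payables=23 Receivables=-847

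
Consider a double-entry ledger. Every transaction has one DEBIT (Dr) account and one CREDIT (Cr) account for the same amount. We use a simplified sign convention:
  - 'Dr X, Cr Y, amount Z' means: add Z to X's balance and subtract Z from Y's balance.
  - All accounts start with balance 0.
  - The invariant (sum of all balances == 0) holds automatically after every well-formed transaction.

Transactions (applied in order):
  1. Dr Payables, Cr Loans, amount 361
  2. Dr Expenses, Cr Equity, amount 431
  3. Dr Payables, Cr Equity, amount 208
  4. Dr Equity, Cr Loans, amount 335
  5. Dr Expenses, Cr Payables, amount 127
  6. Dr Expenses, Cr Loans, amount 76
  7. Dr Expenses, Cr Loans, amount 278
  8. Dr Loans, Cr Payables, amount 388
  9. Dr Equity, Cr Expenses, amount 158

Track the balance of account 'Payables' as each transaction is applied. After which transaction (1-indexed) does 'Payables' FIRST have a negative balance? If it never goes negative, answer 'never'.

After txn 1: Payables=361
After txn 2: Payables=361
After txn 3: Payables=569
After txn 4: Payables=569
After txn 5: Payables=442
After txn 6: Payables=442
After txn 7: Payables=442
After txn 8: Payables=54
After txn 9: Payables=54

Answer: never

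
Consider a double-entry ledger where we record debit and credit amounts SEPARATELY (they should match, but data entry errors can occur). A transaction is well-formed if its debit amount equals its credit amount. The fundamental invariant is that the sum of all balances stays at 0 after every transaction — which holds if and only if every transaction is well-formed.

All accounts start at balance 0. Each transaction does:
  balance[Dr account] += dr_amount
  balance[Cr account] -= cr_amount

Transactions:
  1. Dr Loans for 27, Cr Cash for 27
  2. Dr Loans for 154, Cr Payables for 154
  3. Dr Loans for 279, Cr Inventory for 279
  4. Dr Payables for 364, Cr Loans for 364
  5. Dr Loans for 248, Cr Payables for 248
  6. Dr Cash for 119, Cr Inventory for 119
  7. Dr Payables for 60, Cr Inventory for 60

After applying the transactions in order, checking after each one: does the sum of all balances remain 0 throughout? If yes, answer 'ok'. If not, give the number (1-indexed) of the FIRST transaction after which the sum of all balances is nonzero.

After txn 1: dr=27 cr=27 sum_balances=0
After txn 2: dr=154 cr=154 sum_balances=0
After txn 3: dr=279 cr=279 sum_balances=0
After txn 4: dr=364 cr=364 sum_balances=0
After txn 5: dr=248 cr=248 sum_balances=0
After txn 6: dr=119 cr=119 sum_balances=0
After txn 7: dr=60 cr=60 sum_balances=0

Answer: ok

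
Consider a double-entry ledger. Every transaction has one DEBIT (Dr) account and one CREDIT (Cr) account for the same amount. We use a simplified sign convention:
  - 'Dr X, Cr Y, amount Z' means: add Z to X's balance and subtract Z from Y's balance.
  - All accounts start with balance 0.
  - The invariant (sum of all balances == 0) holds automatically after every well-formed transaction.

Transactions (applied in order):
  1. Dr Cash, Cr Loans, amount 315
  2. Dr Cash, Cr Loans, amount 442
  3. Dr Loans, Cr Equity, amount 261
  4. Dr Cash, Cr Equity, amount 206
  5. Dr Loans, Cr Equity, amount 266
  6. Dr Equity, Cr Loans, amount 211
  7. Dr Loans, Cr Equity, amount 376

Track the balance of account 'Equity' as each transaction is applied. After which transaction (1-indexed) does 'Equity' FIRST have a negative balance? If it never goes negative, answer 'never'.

After txn 1: Equity=0
After txn 2: Equity=0
After txn 3: Equity=-261

Answer: 3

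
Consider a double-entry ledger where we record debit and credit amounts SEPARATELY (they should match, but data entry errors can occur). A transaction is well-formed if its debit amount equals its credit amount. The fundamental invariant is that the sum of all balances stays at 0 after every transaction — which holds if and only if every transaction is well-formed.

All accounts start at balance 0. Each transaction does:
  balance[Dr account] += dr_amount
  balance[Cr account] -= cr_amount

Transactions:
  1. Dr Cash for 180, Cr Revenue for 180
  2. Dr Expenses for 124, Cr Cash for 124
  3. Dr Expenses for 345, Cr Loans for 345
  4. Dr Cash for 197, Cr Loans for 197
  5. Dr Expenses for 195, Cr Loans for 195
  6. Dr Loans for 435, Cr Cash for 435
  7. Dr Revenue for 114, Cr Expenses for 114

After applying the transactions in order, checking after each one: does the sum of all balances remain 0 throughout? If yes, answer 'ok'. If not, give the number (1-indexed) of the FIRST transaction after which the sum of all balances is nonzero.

Answer: ok

Derivation:
After txn 1: dr=180 cr=180 sum_balances=0
After txn 2: dr=124 cr=124 sum_balances=0
After txn 3: dr=345 cr=345 sum_balances=0
After txn 4: dr=197 cr=197 sum_balances=0
After txn 5: dr=195 cr=195 sum_balances=0
After txn 6: dr=435 cr=435 sum_balances=0
After txn 7: dr=114 cr=114 sum_balances=0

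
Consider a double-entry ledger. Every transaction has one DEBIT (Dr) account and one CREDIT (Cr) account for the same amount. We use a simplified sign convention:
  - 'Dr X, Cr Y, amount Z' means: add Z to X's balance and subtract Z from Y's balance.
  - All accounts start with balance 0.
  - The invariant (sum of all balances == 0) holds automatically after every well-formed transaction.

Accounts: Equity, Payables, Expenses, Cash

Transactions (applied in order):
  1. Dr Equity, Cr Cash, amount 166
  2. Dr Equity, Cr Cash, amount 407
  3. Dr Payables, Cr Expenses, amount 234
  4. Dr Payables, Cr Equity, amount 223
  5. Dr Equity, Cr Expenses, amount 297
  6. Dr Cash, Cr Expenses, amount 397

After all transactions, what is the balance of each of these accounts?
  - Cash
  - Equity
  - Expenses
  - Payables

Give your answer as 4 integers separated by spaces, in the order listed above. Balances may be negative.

After txn 1 (Dr Equity, Cr Cash, amount 166): Cash=-166 Equity=166
After txn 2 (Dr Equity, Cr Cash, amount 407): Cash=-573 Equity=573
After txn 3 (Dr Payables, Cr Expenses, amount 234): Cash=-573 Equity=573 Expenses=-234 Payables=234
After txn 4 (Dr Payables, Cr Equity, amount 223): Cash=-573 Equity=350 Expenses=-234 Payables=457
After txn 5 (Dr Equity, Cr Expenses, amount 297): Cash=-573 Equity=647 Expenses=-531 Payables=457
After txn 6 (Dr Cash, Cr Expenses, amount 397): Cash=-176 Equity=647 Expenses=-928 Payables=457

Answer: -176 647 -928 457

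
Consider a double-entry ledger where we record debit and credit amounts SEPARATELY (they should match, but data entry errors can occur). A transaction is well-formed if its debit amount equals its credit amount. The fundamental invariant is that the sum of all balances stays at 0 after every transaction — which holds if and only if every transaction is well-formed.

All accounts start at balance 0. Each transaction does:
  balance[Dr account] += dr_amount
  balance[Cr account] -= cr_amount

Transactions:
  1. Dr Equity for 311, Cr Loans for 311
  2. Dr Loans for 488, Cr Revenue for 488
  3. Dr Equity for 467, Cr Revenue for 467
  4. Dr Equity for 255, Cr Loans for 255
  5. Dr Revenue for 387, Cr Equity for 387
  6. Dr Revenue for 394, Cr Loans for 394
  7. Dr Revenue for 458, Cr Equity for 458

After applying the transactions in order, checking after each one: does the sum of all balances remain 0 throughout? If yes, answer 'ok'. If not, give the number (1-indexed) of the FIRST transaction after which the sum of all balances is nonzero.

After txn 1: dr=311 cr=311 sum_balances=0
After txn 2: dr=488 cr=488 sum_balances=0
After txn 3: dr=467 cr=467 sum_balances=0
After txn 4: dr=255 cr=255 sum_balances=0
After txn 5: dr=387 cr=387 sum_balances=0
After txn 6: dr=394 cr=394 sum_balances=0
After txn 7: dr=458 cr=458 sum_balances=0

Answer: ok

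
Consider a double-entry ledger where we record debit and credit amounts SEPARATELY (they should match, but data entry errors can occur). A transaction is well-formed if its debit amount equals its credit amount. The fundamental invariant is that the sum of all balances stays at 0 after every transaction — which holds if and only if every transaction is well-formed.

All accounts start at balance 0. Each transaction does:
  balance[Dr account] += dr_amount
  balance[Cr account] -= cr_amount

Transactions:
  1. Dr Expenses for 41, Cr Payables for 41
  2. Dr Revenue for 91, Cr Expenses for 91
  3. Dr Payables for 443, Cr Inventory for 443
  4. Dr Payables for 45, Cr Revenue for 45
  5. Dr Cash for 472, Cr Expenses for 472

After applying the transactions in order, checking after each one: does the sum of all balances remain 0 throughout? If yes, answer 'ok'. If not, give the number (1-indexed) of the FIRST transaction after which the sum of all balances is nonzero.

Answer: ok

Derivation:
After txn 1: dr=41 cr=41 sum_balances=0
After txn 2: dr=91 cr=91 sum_balances=0
After txn 3: dr=443 cr=443 sum_balances=0
After txn 4: dr=45 cr=45 sum_balances=0
After txn 5: dr=472 cr=472 sum_balances=0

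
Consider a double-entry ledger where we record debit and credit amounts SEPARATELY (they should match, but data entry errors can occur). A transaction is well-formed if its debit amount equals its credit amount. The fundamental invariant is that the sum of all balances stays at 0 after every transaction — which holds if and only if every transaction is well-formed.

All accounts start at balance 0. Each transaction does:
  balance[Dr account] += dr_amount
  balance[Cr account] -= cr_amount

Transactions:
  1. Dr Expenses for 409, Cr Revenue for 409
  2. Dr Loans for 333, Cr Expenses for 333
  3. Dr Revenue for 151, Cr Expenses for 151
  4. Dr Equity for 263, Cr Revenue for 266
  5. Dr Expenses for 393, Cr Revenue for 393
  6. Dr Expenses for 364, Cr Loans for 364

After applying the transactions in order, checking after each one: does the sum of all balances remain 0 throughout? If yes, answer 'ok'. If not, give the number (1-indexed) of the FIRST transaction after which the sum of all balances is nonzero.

After txn 1: dr=409 cr=409 sum_balances=0
After txn 2: dr=333 cr=333 sum_balances=0
After txn 3: dr=151 cr=151 sum_balances=0
After txn 4: dr=263 cr=266 sum_balances=-3
After txn 5: dr=393 cr=393 sum_balances=-3
After txn 6: dr=364 cr=364 sum_balances=-3

Answer: 4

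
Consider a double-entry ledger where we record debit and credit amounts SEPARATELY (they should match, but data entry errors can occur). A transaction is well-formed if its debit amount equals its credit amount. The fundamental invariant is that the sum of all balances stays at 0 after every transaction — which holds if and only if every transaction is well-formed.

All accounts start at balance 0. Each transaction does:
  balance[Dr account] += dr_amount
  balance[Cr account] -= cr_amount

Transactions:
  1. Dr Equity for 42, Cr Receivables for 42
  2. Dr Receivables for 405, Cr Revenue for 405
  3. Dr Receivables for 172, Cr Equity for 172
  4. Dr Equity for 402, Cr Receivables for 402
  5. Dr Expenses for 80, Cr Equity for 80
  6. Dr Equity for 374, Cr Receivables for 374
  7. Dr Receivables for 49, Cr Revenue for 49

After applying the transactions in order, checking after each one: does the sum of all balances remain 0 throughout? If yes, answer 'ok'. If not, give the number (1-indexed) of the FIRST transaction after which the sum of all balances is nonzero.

Answer: ok

Derivation:
After txn 1: dr=42 cr=42 sum_balances=0
After txn 2: dr=405 cr=405 sum_balances=0
After txn 3: dr=172 cr=172 sum_balances=0
After txn 4: dr=402 cr=402 sum_balances=0
After txn 5: dr=80 cr=80 sum_balances=0
After txn 6: dr=374 cr=374 sum_balances=0
After txn 7: dr=49 cr=49 sum_balances=0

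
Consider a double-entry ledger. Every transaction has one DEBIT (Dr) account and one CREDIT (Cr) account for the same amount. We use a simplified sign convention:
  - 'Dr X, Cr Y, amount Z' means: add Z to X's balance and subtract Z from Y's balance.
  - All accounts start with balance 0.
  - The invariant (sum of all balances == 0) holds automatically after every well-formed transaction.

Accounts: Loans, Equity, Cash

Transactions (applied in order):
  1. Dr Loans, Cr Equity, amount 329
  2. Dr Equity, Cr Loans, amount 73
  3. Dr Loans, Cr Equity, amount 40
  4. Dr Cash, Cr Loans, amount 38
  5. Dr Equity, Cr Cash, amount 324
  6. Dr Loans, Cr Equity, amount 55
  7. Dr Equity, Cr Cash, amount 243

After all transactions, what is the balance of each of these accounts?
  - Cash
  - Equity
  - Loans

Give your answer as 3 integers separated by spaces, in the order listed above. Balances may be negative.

Answer: -529 216 313

Derivation:
After txn 1 (Dr Loans, Cr Equity, amount 329): Equity=-329 Loans=329
After txn 2 (Dr Equity, Cr Loans, amount 73): Equity=-256 Loans=256
After txn 3 (Dr Loans, Cr Equity, amount 40): Equity=-296 Loans=296
After txn 4 (Dr Cash, Cr Loans, amount 38): Cash=38 Equity=-296 Loans=258
After txn 5 (Dr Equity, Cr Cash, amount 324): Cash=-286 Equity=28 Loans=258
After txn 6 (Dr Loans, Cr Equity, amount 55): Cash=-286 Equity=-27 Loans=313
After txn 7 (Dr Equity, Cr Cash, amount 243): Cash=-529 Equity=216 Loans=313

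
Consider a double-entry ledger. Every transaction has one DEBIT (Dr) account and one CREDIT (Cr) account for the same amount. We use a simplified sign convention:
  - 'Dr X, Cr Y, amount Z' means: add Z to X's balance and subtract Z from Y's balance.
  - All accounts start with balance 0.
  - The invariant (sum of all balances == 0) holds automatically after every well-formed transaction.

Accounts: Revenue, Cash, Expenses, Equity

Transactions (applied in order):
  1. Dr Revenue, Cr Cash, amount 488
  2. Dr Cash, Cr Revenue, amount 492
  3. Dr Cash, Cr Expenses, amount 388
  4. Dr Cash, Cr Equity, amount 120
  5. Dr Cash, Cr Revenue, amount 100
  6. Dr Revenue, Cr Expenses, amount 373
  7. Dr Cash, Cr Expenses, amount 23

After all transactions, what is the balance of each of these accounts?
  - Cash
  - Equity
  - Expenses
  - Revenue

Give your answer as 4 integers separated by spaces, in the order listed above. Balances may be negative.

After txn 1 (Dr Revenue, Cr Cash, amount 488): Cash=-488 Revenue=488
After txn 2 (Dr Cash, Cr Revenue, amount 492): Cash=4 Revenue=-4
After txn 3 (Dr Cash, Cr Expenses, amount 388): Cash=392 Expenses=-388 Revenue=-4
After txn 4 (Dr Cash, Cr Equity, amount 120): Cash=512 Equity=-120 Expenses=-388 Revenue=-4
After txn 5 (Dr Cash, Cr Revenue, amount 100): Cash=612 Equity=-120 Expenses=-388 Revenue=-104
After txn 6 (Dr Revenue, Cr Expenses, amount 373): Cash=612 Equity=-120 Expenses=-761 Revenue=269
After txn 7 (Dr Cash, Cr Expenses, amount 23): Cash=635 Equity=-120 Expenses=-784 Revenue=269

Answer: 635 -120 -784 269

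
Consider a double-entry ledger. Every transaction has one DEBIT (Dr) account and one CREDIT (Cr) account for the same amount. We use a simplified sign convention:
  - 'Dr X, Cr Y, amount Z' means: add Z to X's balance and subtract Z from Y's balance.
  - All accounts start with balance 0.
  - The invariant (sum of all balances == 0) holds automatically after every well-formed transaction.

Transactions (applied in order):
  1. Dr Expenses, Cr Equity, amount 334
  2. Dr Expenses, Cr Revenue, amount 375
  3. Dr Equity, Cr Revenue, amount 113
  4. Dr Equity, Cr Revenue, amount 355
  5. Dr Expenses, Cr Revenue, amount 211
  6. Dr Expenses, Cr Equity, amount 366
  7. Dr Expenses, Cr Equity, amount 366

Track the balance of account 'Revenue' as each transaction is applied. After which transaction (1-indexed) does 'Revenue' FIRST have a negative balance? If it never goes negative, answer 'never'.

After txn 1: Revenue=0
After txn 2: Revenue=-375

Answer: 2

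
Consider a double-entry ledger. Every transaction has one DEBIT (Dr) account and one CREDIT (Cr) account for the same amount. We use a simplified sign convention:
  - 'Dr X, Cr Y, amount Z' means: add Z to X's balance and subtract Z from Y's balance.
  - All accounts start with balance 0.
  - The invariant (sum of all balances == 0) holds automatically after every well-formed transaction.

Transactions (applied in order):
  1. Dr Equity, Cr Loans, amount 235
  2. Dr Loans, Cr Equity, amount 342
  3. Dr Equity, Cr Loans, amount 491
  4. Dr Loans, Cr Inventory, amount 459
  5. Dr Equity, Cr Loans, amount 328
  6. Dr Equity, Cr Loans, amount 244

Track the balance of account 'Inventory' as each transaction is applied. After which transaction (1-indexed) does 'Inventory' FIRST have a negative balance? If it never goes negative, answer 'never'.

Answer: 4

Derivation:
After txn 1: Inventory=0
After txn 2: Inventory=0
After txn 3: Inventory=0
After txn 4: Inventory=-459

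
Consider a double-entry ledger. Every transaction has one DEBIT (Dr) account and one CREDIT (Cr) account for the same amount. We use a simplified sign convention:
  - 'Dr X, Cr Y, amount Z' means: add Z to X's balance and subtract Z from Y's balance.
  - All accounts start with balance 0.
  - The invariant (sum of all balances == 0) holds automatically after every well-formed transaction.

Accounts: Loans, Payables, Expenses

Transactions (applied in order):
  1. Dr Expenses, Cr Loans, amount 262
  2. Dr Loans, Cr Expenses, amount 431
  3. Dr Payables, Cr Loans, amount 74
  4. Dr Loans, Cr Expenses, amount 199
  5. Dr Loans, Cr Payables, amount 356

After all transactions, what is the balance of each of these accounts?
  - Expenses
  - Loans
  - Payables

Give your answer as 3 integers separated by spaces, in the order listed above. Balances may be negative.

Answer: -368 650 -282

Derivation:
After txn 1 (Dr Expenses, Cr Loans, amount 262): Expenses=262 Loans=-262
After txn 2 (Dr Loans, Cr Expenses, amount 431): Expenses=-169 Loans=169
After txn 3 (Dr Payables, Cr Loans, amount 74): Expenses=-169 Loans=95 Payables=74
After txn 4 (Dr Loans, Cr Expenses, amount 199): Expenses=-368 Loans=294 Payables=74
After txn 5 (Dr Loans, Cr Payables, amount 356): Expenses=-368 Loans=650 Payables=-282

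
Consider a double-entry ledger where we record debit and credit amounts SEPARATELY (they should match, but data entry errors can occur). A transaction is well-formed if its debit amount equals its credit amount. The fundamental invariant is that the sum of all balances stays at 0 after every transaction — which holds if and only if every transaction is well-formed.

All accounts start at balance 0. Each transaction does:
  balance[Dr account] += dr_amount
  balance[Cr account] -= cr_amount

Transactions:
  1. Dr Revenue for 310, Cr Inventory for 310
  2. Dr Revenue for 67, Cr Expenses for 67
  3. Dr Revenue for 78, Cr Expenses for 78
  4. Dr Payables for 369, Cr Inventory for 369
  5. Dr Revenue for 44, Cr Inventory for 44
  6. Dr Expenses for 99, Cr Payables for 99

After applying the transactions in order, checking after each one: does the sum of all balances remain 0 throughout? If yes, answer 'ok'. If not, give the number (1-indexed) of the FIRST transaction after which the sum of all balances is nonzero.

Answer: ok

Derivation:
After txn 1: dr=310 cr=310 sum_balances=0
After txn 2: dr=67 cr=67 sum_balances=0
After txn 3: dr=78 cr=78 sum_balances=0
After txn 4: dr=369 cr=369 sum_balances=0
After txn 5: dr=44 cr=44 sum_balances=0
After txn 6: dr=99 cr=99 sum_balances=0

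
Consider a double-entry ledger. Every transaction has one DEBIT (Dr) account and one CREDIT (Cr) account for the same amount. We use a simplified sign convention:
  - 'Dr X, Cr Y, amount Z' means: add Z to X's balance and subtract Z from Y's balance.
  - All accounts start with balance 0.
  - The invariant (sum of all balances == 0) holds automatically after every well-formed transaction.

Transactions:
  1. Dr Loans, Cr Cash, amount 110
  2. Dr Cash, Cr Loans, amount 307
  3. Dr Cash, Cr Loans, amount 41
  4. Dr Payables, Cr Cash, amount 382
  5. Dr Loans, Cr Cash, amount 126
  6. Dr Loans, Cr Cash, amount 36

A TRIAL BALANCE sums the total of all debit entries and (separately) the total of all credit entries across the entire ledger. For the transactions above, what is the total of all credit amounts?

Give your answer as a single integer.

Txn 1: credit+=110
Txn 2: credit+=307
Txn 3: credit+=41
Txn 4: credit+=382
Txn 5: credit+=126
Txn 6: credit+=36
Total credits = 1002

Answer: 1002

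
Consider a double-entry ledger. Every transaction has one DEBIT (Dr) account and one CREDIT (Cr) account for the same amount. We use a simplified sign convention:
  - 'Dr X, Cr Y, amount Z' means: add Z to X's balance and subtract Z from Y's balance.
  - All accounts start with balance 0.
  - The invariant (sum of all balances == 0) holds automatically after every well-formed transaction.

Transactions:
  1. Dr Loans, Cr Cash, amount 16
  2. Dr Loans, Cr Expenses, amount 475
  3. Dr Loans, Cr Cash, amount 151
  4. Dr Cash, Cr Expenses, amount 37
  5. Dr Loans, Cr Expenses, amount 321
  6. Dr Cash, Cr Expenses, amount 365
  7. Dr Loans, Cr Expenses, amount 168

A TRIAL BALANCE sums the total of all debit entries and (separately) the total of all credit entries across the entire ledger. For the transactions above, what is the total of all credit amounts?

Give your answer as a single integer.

Txn 1: credit+=16
Txn 2: credit+=475
Txn 3: credit+=151
Txn 4: credit+=37
Txn 5: credit+=321
Txn 6: credit+=365
Txn 7: credit+=168
Total credits = 1533

Answer: 1533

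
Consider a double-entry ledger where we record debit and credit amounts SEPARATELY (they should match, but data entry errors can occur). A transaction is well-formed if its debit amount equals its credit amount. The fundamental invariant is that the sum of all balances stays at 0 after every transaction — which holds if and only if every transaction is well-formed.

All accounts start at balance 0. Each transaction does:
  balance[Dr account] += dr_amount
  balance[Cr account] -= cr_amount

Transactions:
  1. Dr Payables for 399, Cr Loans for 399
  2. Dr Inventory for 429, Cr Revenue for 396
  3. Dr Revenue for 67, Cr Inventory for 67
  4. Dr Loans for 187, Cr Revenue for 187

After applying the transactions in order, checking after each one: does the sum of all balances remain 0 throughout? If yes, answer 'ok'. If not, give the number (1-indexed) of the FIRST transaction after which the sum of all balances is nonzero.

After txn 1: dr=399 cr=399 sum_balances=0
After txn 2: dr=429 cr=396 sum_balances=33
After txn 3: dr=67 cr=67 sum_balances=33
After txn 4: dr=187 cr=187 sum_balances=33

Answer: 2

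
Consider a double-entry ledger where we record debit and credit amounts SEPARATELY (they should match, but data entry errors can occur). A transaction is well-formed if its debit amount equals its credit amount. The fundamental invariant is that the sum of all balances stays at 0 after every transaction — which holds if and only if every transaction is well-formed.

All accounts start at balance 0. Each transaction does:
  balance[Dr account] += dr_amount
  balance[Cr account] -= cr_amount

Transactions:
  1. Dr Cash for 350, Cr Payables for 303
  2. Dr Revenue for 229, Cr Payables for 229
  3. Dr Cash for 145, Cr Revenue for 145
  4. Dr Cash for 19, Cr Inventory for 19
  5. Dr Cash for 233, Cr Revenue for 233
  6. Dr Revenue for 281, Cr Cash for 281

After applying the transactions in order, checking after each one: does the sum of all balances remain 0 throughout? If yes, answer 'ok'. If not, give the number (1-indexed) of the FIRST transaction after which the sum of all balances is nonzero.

Answer: 1

Derivation:
After txn 1: dr=350 cr=303 sum_balances=47
After txn 2: dr=229 cr=229 sum_balances=47
After txn 3: dr=145 cr=145 sum_balances=47
After txn 4: dr=19 cr=19 sum_balances=47
After txn 5: dr=233 cr=233 sum_balances=47
After txn 6: dr=281 cr=281 sum_balances=47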